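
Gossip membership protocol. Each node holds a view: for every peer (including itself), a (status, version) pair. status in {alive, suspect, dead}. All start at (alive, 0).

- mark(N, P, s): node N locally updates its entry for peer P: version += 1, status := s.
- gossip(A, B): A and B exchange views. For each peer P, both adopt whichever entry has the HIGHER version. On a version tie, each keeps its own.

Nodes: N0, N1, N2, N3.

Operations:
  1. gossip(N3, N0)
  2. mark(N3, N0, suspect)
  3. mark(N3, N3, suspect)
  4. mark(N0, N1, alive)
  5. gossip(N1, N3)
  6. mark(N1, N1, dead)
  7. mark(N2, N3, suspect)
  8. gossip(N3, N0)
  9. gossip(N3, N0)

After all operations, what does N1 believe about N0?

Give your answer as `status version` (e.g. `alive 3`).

Op 1: gossip N3<->N0 -> N3.N0=(alive,v0) N3.N1=(alive,v0) N3.N2=(alive,v0) N3.N3=(alive,v0) | N0.N0=(alive,v0) N0.N1=(alive,v0) N0.N2=(alive,v0) N0.N3=(alive,v0)
Op 2: N3 marks N0=suspect -> (suspect,v1)
Op 3: N3 marks N3=suspect -> (suspect,v1)
Op 4: N0 marks N1=alive -> (alive,v1)
Op 5: gossip N1<->N3 -> N1.N0=(suspect,v1) N1.N1=(alive,v0) N1.N2=(alive,v0) N1.N3=(suspect,v1) | N3.N0=(suspect,v1) N3.N1=(alive,v0) N3.N2=(alive,v0) N3.N3=(suspect,v1)
Op 6: N1 marks N1=dead -> (dead,v1)
Op 7: N2 marks N3=suspect -> (suspect,v1)
Op 8: gossip N3<->N0 -> N3.N0=(suspect,v1) N3.N1=(alive,v1) N3.N2=(alive,v0) N3.N3=(suspect,v1) | N0.N0=(suspect,v1) N0.N1=(alive,v1) N0.N2=(alive,v0) N0.N3=(suspect,v1)
Op 9: gossip N3<->N0 -> N3.N0=(suspect,v1) N3.N1=(alive,v1) N3.N2=(alive,v0) N3.N3=(suspect,v1) | N0.N0=(suspect,v1) N0.N1=(alive,v1) N0.N2=(alive,v0) N0.N3=(suspect,v1)

Answer: suspect 1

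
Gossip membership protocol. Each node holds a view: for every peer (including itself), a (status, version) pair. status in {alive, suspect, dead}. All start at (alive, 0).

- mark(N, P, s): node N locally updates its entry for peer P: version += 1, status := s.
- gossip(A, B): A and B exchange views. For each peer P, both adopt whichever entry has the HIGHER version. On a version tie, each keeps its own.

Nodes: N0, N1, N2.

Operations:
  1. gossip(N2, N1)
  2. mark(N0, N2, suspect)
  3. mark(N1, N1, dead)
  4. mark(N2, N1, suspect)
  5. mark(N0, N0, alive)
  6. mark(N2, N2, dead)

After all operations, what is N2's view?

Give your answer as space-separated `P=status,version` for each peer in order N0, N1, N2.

Answer: N0=alive,0 N1=suspect,1 N2=dead,1

Derivation:
Op 1: gossip N2<->N1 -> N2.N0=(alive,v0) N2.N1=(alive,v0) N2.N2=(alive,v0) | N1.N0=(alive,v0) N1.N1=(alive,v0) N1.N2=(alive,v0)
Op 2: N0 marks N2=suspect -> (suspect,v1)
Op 3: N1 marks N1=dead -> (dead,v1)
Op 4: N2 marks N1=suspect -> (suspect,v1)
Op 5: N0 marks N0=alive -> (alive,v1)
Op 6: N2 marks N2=dead -> (dead,v1)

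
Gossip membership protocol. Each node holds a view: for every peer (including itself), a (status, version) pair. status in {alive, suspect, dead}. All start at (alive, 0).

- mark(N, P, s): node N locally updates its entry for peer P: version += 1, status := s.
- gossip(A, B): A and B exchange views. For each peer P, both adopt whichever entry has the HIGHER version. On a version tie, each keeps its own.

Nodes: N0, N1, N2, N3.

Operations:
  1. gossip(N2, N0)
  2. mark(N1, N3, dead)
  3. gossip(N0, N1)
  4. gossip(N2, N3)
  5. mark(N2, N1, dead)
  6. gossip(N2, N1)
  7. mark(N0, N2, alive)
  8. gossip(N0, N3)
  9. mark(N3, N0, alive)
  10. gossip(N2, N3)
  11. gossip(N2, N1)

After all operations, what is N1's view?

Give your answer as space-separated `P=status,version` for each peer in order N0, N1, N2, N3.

Answer: N0=alive,1 N1=dead,1 N2=alive,1 N3=dead,1

Derivation:
Op 1: gossip N2<->N0 -> N2.N0=(alive,v0) N2.N1=(alive,v0) N2.N2=(alive,v0) N2.N3=(alive,v0) | N0.N0=(alive,v0) N0.N1=(alive,v0) N0.N2=(alive,v0) N0.N3=(alive,v0)
Op 2: N1 marks N3=dead -> (dead,v1)
Op 3: gossip N0<->N1 -> N0.N0=(alive,v0) N0.N1=(alive,v0) N0.N2=(alive,v0) N0.N3=(dead,v1) | N1.N0=(alive,v0) N1.N1=(alive,v0) N1.N2=(alive,v0) N1.N3=(dead,v1)
Op 4: gossip N2<->N3 -> N2.N0=(alive,v0) N2.N1=(alive,v0) N2.N2=(alive,v0) N2.N3=(alive,v0) | N3.N0=(alive,v0) N3.N1=(alive,v0) N3.N2=(alive,v0) N3.N3=(alive,v0)
Op 5: N2 marks N1=dead -> (dead,v1)
Op 6: gossip N2<->N1 -> N2.N0=(alive,v0) N2.N1=(dead,v1) N2.N2=(alive,v0) N2.N3=(dead,v1) | N1.N0=(alive,v0) N1.N1=(dead,v1) N1.N2=(alive,v0) N1.N3=(dead,v1)
Op 7: N0 marks N2=alive -> (alive,v1)
Op 8: gossip N0<->N3 -> N0.N0=(alive,v0) N0.N1=(alive,v0) N0.N2=(alive,v1) N0.N3=(dead,v1) | N3.N0=(alive,v0) N3.N1=(alive,v0) N3.N2=(alive,v1) N3.N3=(dead,v1)
Op 9: N3 marks N0=alive -> (alive,v1)
Op 10: gossip N2<->N3 -> N2.N0=(alive,v1) N2.N1=(dead,v1) N2.N2=(alive,v1) N2.N3=(dead,v1) | N3.N0=(alive,v1) N3.N1=(dead,v1) N3.N2=(alive,v1) N3.N3=(dead,v1)
Op 11: gossip N2<->N1 -> N2.N0=(alive,v1) N2.N1=(dead,v1) N2.N2=(alive,v1) N2.N3=(dead,v1) | N1.N0=(alive,v1) N1.N1=(dead,v1) N1.N2=(alive,v1) N1.N3=(dead,v1)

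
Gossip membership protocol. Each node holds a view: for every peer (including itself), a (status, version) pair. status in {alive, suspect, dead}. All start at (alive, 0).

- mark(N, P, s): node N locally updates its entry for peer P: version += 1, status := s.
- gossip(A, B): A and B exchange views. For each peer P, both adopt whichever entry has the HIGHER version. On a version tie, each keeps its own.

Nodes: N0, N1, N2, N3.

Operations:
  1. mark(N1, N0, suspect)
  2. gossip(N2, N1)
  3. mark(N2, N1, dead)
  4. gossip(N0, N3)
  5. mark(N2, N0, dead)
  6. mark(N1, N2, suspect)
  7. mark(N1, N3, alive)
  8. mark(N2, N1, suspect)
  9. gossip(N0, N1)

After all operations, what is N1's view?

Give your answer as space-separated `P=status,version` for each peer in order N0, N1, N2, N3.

Answer: N0=suspect,1 N1=alive,0 N2=suspect,1 N3=alive,1

Derivation:
Op 1: N1 marks N0=suspect -> (suspect,v1)
Op 2: gossip N2<->N1 -> N2.N0=(suspect,v1) N2.N1=(alive,v0) N2.N2=(alive,v0) N2.N3=(alive,v0) | N1.N0=(suspect,v1) N1.N1=(alive,v0) N1.N2=(alive,v0) N1.N3=(alive,v0)
Op 3: N2 marks N1=dead -> (dead,v1)
Op 4: gossip N0<->N3 -> N0.N0=(alive,v0) N0.N1=(alive,v0) N0.N2=(alive,v0) N0.N3=(alive,v0) | N3.N0=(alive,v0) N3.N1=(alive,v0) N3.N2=(alive,v0) N3.N3=(alive,v0)
Op 5: N2 marks N0=dead -> (dead,v2)
Op 6: N1 marks N2=suspect -> (suspect,v1)
Op 7: N1 marks N3=alive -> (alive,v1)
Op 8: N2 marks N1=suspect -> (suspect,v2)
Op 9: gossip N0<->N1 -> N0.N0=(suspect,v1) N0.N1=(alive,v0) N0.N2=(suspect,v1) N0.N3=(alive,v1) | N1.N0=(suspect,v1) N1.N1=(alive,v0) N1.N2=(suspect,v1) N1.N3=(alive,v1)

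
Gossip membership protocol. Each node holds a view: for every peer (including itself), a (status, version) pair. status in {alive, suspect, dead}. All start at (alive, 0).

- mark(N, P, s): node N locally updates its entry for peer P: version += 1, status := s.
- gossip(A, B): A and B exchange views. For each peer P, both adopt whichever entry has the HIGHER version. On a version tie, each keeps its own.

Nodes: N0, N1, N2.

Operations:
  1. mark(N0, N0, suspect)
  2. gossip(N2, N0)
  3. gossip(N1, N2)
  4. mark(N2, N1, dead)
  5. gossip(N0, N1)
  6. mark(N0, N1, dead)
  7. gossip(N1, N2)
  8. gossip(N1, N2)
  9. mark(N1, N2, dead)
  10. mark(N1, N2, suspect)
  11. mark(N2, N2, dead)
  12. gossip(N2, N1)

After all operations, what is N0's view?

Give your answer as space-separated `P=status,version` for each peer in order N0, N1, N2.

Op 1: N0 marks N0=suspect -> (suspect,v1)
Op 2: gossip N2<->N0 -> N2.N0=(suspect,v1) N2.N1=(alive,v0) N2.N2=(alive,v0) | N0.N0=(suspect,v1) N0.N1=(alive,v0) N0.N2=(alive,v0)
Op 3: gossip N1<->N2 -> N1.N0=(suspect,v1) N1.N1=(alive,v0) N1.N2=(alive,v0) | N2.N0=(suspect,v1) N2.N1=(alive,v0) N2.N2=(alive,v0)
Op 4: N2 marks N1=dead -> (dead,v1)
Op 5: gossip N0<->N1 -> N0.N0=(suspect,v1) N0.N1=(alive,v0) N0.N2=(alive,v0) | N1.N0=(suspect,v1) N1.N1=(alive,v0) N1.N2=(alive,v0)
Op 6: N0 marks N1=dead -> (dead,v1)
Op 7: gossip N1<->N2 -> N1.N0=(suspect,v1) N1.N1=(dead,v1) N1.N2=(alive,v0) | N2.N0=(suspect,v1) N2.N1=(dead,v1) N2.N2=(alive,v0)
Op 8: gossip N1<->N2 -> N1.N0=(suspect,v1) N1.N1=(dead,v1) N1.N2=(alive,v0) | N2.N0=(suspect,v1) N2.N1=(dead,v1) N2.N2=(alive,v0)
Op 9: N1 marks N2=dead -> (dead,v1)
Op 10: N1 marks N2=suspect -> (suspect,v2)
Op 11: N2 marks N2=dead -> (dead,v1)
Op 12: gossip N2<->N1 -> N2.N0=(suspect,v1) N2.N1=(dead,v1) N2.N2=(suspect,v2) | N1.N0=(suspect,v1) N1.N1=(dead,v1) N1.N2=(suspect,v2)

Answer: N0=suspect,1 N1=dead,1 N2=alive,0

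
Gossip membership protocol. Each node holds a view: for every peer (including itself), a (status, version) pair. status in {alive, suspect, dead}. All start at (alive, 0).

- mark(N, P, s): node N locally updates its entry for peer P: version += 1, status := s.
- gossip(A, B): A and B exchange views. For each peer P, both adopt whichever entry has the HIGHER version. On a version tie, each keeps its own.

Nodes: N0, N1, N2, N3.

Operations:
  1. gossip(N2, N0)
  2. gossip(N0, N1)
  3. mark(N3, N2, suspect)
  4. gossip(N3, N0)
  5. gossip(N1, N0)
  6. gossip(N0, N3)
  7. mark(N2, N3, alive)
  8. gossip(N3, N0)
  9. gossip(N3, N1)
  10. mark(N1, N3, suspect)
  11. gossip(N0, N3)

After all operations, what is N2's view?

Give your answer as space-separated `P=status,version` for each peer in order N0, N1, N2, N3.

Op 1: gossip N2<->N0 -> N2.N0=(alive,v0) N2.N1=(alive,v0) N2.N2=(alive,v0) N2.N3=(alive,v0) | N0.N0=(alive,v0) N0.N1=(alive,v0) N0.N2=(alive,v0) N0.N3=(alive,v0)
Op 2: gossip N0<->N1 -> N0.N0=(alive,v0) N0.N1=(alive,v0) N0.N2=(alive,v0) N0.N3=(alive,v0) | N1.N0=(alive,v0) N1.N1=(alive,v0) N1.N2=(alive,v0) N1.N3=(alive,v0)
Op 3: N3 marks N2=suspect -> (suspect,v1)
Op 4: gossip N3<->N0 -> N3.N0=(alive,v0) N3.N1=(alive,v0) N3.N2=(suspect,v1) N3.N3=(alive,v0) | N0.N0=(alive,v0) N0.N1=(alive,v0) N0.N2=(suspect,v1) N0.N3=(alive,v0)
Op 5: gossip N1<->N0 -> N1.N0=(alive,v0) N1.N1=(alive,v0) N1.N2=(suspect,v1) N1.N3=(alive,v0) | N0.N0=(alive,v0) N0.N1=(alive,v0) N0.N2=(suspect,v1) N0.N3=(alive,v0)
Op 6: gossip N0<->N3 -> N0.N0=(alive,v0) N0.N1=(alive,v0) N0.N2=(suspect,v1) N0.N3=(alive,v0) | N3.N0=(alive,v0) N3.N1=(alive,v0) N3.N2=(suspect,v1) N3.N3=(alive,v0)
Op 7: N2 marks N3=alive -> (alive,v1)
Op 8: gossip N3<->N0 -> N3.N0=(alive,v0) N3.N1=(alive,v0) N3.N2=(suspect,v1) N3.N3=(alive,v0) | N0.N0=(alive,v0) N0.N1=(alive,v0) N0.N2=(suspect,v1) N0.N3=(alive,v0)
Op 9: gossip N3<->N1 -> N3.N0=(alive,v0) N3.N1=(alive,v0) N3.N2=(suspect,v1) N3.N3=(alive,v0) | N1.N0=(alive,v0) N1.N1=(alive,v0) N1.N2=(suspect,v1) N1.N3=(alive,v0)
Op 10: N1 marks N3=suspect -> (suspect,v1)
Op 11: gossip N0<->N3 -> N0.N0=(alive,v0) N0.N1=(alive,v0) N0.N2=(suspect,v1) N0.N3=(alive,v0) | N3.N0=(alive,v0) N3.N1=(alive,v0) N3.N2=(suspect,v1) N3.N3=(alive,v0)

Answer: N0=alive,0 N1=alive,0 N2=alive,0 N3=alive,1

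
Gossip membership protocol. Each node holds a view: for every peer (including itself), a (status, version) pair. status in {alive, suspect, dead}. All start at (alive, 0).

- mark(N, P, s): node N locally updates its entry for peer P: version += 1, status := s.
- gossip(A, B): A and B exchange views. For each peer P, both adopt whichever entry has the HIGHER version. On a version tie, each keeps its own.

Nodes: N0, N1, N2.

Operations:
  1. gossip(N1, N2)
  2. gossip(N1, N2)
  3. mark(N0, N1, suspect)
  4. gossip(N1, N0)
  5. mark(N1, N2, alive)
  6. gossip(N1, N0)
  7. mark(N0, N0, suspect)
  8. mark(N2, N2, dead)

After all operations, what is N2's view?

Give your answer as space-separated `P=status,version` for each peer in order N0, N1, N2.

Op 1: gossip N1<->N2 -> N1.N0=(alive,v0) N1.N1=(alive,v0) N1.N2=(alive,v0) | N2.N0=(alive,v0) N2.N1=(alive,v0) N2.N2=(alive,v0)
Op 2: gossip N1<->N2 -> N1.N0=(alive,v0) N1.N1=(alive,v0) N1.N2=(alive,v0) | N2.N0=(alive,v0) N2.N1=(alive,v0) N2.N2=(alive,v0)
Op 3: N0 marks N1=suspect -> (suspect,v1)
Op 4: gossip N1<->N0 -> N1.N0=(alive,v0) N1.N1=(suspect,v1) N1.N2=(alive,v0) | N0.N0=(alive,v0) N0.N1=(suspect,v1) N0.N2=(alive,v0)
Op 5: N1 marks N2=alive -> (alive,v1)
Op 6: gossip N1<->N0 -> N1.N0=(alive,v0) N1.N1=(suspect,v1) N1.N2=(alive,v1) | N0.N0=(alive,v0) N0.N1=(suspect,v1) N0.N2=(alive,v1)
Op 7: N0 marks N0=suspect -> (suspect,v1)
Op 8: N2 marks N2=dead -> (dead,v1)

Answer: N0=alive,0 N1=alive,0 N2=dead,1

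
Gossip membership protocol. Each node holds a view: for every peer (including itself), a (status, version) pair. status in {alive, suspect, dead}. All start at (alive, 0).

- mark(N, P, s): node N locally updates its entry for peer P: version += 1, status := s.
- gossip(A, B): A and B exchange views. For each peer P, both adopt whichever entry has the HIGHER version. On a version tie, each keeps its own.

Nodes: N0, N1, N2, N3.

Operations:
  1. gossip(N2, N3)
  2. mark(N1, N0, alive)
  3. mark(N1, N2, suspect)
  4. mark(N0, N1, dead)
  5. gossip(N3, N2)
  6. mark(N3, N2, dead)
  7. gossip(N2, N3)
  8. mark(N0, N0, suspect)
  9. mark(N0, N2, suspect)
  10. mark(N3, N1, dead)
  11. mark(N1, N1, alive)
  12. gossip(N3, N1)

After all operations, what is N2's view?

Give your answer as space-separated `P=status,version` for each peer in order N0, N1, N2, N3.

Op 1: gossip N2<->N3 -> N2.N0=(alive,v0) N2.N1=(alive,v0) N2.N2=(alive,v0) N2.N3=(alive,v0) | N3.N0=(alive,v0) N3.N1=(alive,v0) N3.N2=(alive,v0) N3.N3=(alive,v0)
Op 2: N1 marks N0=alive -> (alive,v1)
Op 3: N1 marks N2=suspect -> (suspect,v1)
Op 4: N0 marks N1=dead -> (dead,v1)
Op 5: gossip N3<->N2 -> N3.N0=(alive,v0) N3.N1=(alive,v0) N3.N2=(alive,v0) N3.N3=(alive,v0) | N2.N0=(alive,v0) N2.N1=(alive,v0) N2.N2=(alive,v0) N2.N3=(alive,v0)
Op 6: N3 marks N2=dead -> (dead,v1)
Op 7: gossip N2<->N3 -> N2.N0=(alive,v0) N2.N1=(alive,v0) N2.N2=(dead,v1) N2.N3=(alive,v0) | N3.N0=(alive,v0) N3.N1=(alive,v0) N3.N2=(dead,v1) N3.N3=(alive,v0)
Op 8: N0 marks N0=suspect -> (suspect,v1)
Op 9: N0 marks N2=suspect -> (suspect,v1)
Op 10: N3 marks N1=dead -> (dead,v1)
Op 11: N1 marks N1=alive -> (alive,v1)
Op 12: gossip N3<->N1 -> N3.N0=(alive,v1) N3.N1=(dead,v1) N3.N2=(dead,v1) N3.N3=(alive,v0) | N1.N0=(alive,v1) N1.N1=(alive,v1) N1.N2=(suspect,v1) N1.N3=(alive,v0)

Answer: N0=alive,0 N1=alive,0 N2=dead,1 N3=alive,0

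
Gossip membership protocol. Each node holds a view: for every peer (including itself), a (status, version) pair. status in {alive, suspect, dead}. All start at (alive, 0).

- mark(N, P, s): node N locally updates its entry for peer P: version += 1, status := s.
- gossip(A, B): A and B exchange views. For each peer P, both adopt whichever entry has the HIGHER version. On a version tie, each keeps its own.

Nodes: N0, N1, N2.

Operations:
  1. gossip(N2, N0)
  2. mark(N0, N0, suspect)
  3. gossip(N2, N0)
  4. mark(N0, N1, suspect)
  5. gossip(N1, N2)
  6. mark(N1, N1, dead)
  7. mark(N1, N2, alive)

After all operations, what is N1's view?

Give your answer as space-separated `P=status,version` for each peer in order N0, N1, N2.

Op 1: gossip N2<->N0 -> N2.N0=(alive,v0) N2.N1=(alive,v0) N2.N2=(alive,v0) | N0.N0=(alive,v0) N0.N1=(alive,v0) N0.N2=(alive,v0)
Op 2: N0 marks N0=suspect -> (suspect,v1)
Op 3: gossip N2<->N0 -> N2.N0=(suspect,v1) N2.N1=(alive,v0) N2.N2=(alive,v0) | N0.N0=(suspect,v1) N0.N1=(alive,v0) N0.N2=(alive,v0)
Op 4: N0 marks N1=suspect -> (suspect,v1)
Op 5: gossip N1<->N2 -> N1.N0=(suspect,v1) N1.N1=(alive,v0) N1.N2=(alive,v0) | N2.N0=(suspect,v1) N2.N1=(alive,v0) N2.N2=(alive,v0)
Op 6: N1 marks N1=dead -> (dead,v1)
Op 7: N1 marks N2=alive -> (alive,v1)

Answer: N0=suspect,1 N1=dead,1 N2=alive,1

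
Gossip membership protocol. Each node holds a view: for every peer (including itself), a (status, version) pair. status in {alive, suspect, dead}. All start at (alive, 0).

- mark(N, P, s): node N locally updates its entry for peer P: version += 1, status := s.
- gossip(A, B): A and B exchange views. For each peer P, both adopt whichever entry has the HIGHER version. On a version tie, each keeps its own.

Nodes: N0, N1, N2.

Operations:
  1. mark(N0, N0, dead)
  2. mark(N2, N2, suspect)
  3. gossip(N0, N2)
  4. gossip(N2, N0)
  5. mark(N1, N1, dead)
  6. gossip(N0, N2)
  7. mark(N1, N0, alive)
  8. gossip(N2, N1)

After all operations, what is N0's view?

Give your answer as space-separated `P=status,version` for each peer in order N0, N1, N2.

Answer: N0=dead,1 N1=alive,0 N2=suspect,1

Derivation:
Op 1: N0 marks N0=dead -> (dead,v1)
Op 2: N2 marks N2=suspect -> (suspect,v1)
Op 3: gossip N0<->N2 -> N0.N0=(dead,v1) N0.N1=(alive,v0) N0.N2=(suspect,v1) | N2.N0=(dead,v1) N2.N1=(alive,v0) N2.N2=(suspect,v1)
Op 4: gossip N2<->N0 -> N2.N0=(dead,v1) N2.N1=(alive,v0) N2.N2=(suspect,v1) | N0.N0=(dead,v1) N0.N1=(alive,v0) N0.N2=(suspect,v1)
Op 5: N1 marks N1=dead -> (dead,v1)
Op 6: gossip N0<->N2 -> N0.N0=(dead,v1) N0.N1=(alive,v0) N0.N2=(suspect,v1) | N2.N0=(dead,v1) N2.N1=(alive,v0) N2.N2=(suspect,v1)
Op 7: N1 marks N0=alive -> (alive,v1)
Op 8: gossip N2<->N1 -> N2.N0=(dead,v1) N2.N1=(dead,v1) N2.N2=(suspect,v1) | N1.N0=(alive,v1) N1.N1=(dead,v1) N1.N2=(suspect,v1)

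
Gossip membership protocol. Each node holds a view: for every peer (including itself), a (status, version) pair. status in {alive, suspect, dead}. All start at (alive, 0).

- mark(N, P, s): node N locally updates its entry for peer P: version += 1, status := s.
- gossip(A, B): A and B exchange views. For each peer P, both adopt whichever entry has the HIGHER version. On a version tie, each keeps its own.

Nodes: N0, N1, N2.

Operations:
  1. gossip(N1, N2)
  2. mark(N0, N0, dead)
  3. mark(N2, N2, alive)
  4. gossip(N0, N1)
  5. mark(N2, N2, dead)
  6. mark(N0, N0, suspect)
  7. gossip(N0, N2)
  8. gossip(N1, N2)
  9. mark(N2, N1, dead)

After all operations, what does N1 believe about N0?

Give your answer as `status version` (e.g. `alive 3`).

Op 1: gossip N1<->N2 -> N1.N0=(alive,v0) N1.N1=(alive,v0) N1.N2=(alive,v0) | N2.N0=(alive,v0) N2.N1=(alive,v0) N2.N2=(alive,v0)
Op 2: N0 marks N0=dead -> (dead,v1)
Op 3: N2 marks N2=alive -> (alive,v1)
Op 4: gossip N0<->N1 -> N0.N0=(dead,v1) N0.N1=(alive,v0) N0.N2=(alive,v0) | N1.N0=(dead,v1) N1.N1=(alive,v0) N1.N2=(alive,v0)
Op 5: N2 marks N2=dead -> (dead,v2)
Op 6: N0 marks N0=suspect -> (suspect,v2)
Op 7: gossip N0<->N2 -> N0.N0=(suspect,v2) N0.N1=(alive,v0) N0.N2=(dead,v2) | N2.N0=(suspect,v2) N2.N1=(alive,v0) N2.N2=(dead,v2)
Op 8: gossip N1<->N2 -> N1.N0=(suspect,v2) N1.N1=(alive,v0) N1.N2=(dead,v2) | N2.N0=(suspect,v2) N2.N1=(alive,v0) N2.N2=(dead,v2)
Op 9: N2 marks N1=dead -> (dead,v1)

Answer: suspect 2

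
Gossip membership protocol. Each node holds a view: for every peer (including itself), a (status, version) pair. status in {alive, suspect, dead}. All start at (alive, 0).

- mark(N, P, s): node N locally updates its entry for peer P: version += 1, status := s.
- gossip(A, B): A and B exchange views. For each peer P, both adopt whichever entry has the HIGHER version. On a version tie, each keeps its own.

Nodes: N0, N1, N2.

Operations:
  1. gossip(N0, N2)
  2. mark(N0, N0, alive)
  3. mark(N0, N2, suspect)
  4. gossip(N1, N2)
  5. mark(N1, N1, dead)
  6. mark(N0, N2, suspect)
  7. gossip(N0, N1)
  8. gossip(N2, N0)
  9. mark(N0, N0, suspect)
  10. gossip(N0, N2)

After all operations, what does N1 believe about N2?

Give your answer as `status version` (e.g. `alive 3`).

Op 1: gossip N0<->N2 -> N0.N0=(alive,v0) N0.N1=(alive,v0) N0.N2=(alive,v0) | N2.N0=(alive,v0) N2.N1=(alive,v0) N2.N2=(alive,v0)
Op 2: N0 marks N0=alive -> (alive,v1)
Op 3: N0 marks N2=suspect -> (suspect,v1)
Op 4: gossip N1<->N2 -> N1.N0=(alive,v0) N1.N1=(alive,v0) N1.N2=(alive,v0) | N2.N0=(alive,v0) N2.N1=(alive,v0) N2.N2=(alive,v0)
Op 5: N1 marks N1=dead -> (dead,v1)
Op 6: N0 marks N2=suspect -> (suspect,v2)
Op 7: gossip N0<->N1 -> N0.N0=(alive,v1) N0.N1=(dead,v1) N0.N2=(suspect,v2) | N1.N0=(alive,v1) N1.N1=(dead,v1) N1.N2=(suspect,v2)
Op 8: gossip N2<->N0 -> N2.N0=(alive,v1) N2.N1=(dead,v1) N2.N2=(suspect,v2) | N0.N0=(alive,v1) N0.N1=(dead,v1) N0.N2=(suspect,v2)
Op 9: N0 marks N0=suspect -> (suspect,v2)
Op 10: gossip N0<->N2 -> N0.N0=(suspect,v2) N0.N1=(dead,v1) N0.N2=(suspect,v2) | N2.N0=(suspect,v2) N2.N1=(dead,v1) N2.N2=(suspect,v2)

Answer: suspect 2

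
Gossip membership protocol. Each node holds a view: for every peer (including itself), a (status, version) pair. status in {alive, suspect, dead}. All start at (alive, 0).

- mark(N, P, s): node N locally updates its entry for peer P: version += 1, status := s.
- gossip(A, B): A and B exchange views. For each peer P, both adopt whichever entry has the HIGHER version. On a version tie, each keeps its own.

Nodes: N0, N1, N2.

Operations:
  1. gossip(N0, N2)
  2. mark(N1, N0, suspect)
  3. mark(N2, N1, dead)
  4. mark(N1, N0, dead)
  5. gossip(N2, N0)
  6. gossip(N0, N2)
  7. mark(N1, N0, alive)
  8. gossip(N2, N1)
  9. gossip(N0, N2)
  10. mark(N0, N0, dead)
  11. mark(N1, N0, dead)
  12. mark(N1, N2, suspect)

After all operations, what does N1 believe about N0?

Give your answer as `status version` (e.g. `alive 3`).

Op 1: gossip N0<->N2 -> N0.N0=(alive,v0) N0.N1=(alive,v0) N0.N2=(alive,v0) | N2.N0=(alive,v0) N2.N1=(alive,v0) N2.N2=(alive,v0)
Op 2: N1 marks N0=suspect -> (suspect,v1)
Op 3: N2 marks N1=dead -> (dead,v1)
Op 4: N1 marks N0=dead -> (dead,v2)
Op 5: gossip N2<->N0 -> N2.N0=(alive,v0) N2.N1=(dead,v1) N2.N2=(alive,v0) | N0.N0=(alive,v0) N0.N1=(dead,v1) N0.N2=(alive,v0)
Op 6: gossip N0<->N2 -> N0.N0=(alive,v0) N0.N1=(dead,v1) N0.N2=(alive,v0) | N2.N0=(alive,v0) N2.N1=(dead,v1) N2.N2=(alive,v0)
Op 7: N1 marks N0=alive -> (alive,v3)
Op 8: gossip N2<->N1 -> N2.N0=(alive,v3) N2.N1=(dead,v1) N2.N2=(alive,v0) | N1.N0=(alive,v3) N1.N1=(dead,v1) N1.N2=(alive,v0)
Op 9: gossip N0<->N2 -> N0.N0=(alive,v3) N0.N1=(dead,v1) N0.N2=(alive,v0) | N2.N0=(alive,v3) N2.N1=(dead,v1) N2.N2=(alive,v0)
Op 10: N0 marks N0=dead -> (dead,v4)
Op 11: N1 marks N0=dead -> (dead,v4)
Op 12: N1 marks N2=suspect -> (suspect,v1)

Answer: dead 4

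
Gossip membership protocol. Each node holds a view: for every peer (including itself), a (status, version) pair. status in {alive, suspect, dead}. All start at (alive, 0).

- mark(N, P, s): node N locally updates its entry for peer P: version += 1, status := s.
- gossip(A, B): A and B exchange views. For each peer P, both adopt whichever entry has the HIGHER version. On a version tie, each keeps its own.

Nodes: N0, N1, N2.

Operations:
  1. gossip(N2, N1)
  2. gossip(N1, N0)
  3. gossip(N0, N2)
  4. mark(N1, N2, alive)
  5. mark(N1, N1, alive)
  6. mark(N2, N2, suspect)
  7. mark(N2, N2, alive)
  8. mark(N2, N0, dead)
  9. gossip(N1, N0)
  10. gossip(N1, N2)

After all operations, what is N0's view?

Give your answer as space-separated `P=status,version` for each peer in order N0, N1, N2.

Op 1: gossip N2<->N1 -> N2.N0=(alive,v0) N2.N1=(alive,v0) N2.N2=(alive,v0) | N1.N0=(alive,v0) N1.N1=(alive,v0) N1.N2=(alive,v0)
Op 2: gossip N1<->N0 -> N1.N0=(alive,v0) N1.N1=(alive,v0) N1.N2=(alive,v0) | N0.N0=(alive,v0) N0.N1=(alive,v0) N0.N2=(alive,v0)
Op 3: gossip N0<->N2 -> N0.N0=(alive,v0) N0.N1=(alive,v0) N0.N2=(alive,v0) | N2.N0=(alive,v0) N2.N1=(alive,v0) N2.N2=(alive,v0)
Op 4: N1 marks N2=alive -> (alive,v1)
Op 5: N1 marks N1=alive -> (alive,v1)
Op 6: N2 marks N2=suspect -> (suspect,v1)
Op 7: N2 marks N2=alive -> (alive,v2)
Op 8: N2 marks N0=dead -> (dead,v1)
Op 9: gossip N1<->N0 -> N1.N0=(alive,v0) N1.N1=(alive,v1) N1.N2=(alive,v1) | N0.N0=(alive,v0) N0.N1=(alive,v1) N0.N2=(alive,v1)
Op 10: gossip N1<->N2 -> N1.N0=(dead,v1) N1.N1=(alive,v1) N1.N2=(alive,v2) | N2.N0=(dead,v1) N2.N1=(alive,v1) N2.N2=(alive,v2)

Answer: N0=alive,0 N1=alive,1 N2=alive,1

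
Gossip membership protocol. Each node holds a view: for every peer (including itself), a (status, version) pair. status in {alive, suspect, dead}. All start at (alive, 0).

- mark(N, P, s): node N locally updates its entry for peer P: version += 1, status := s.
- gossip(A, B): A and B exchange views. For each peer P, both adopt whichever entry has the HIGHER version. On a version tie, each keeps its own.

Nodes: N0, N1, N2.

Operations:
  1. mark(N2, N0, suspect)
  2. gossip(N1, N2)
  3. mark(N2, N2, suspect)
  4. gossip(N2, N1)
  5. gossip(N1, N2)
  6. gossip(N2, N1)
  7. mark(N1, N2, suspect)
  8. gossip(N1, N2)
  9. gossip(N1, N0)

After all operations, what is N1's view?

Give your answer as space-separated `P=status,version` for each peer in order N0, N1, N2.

Op 1: N2 marks N0=suspect -> (suspect,v1)
Op 2: gossip N1<->N2 -> N1.N0=(suspect,v1) N1.N1=(alive,v0) N1.N2=(alive,v0) | N2.N0=(suspect,v1) N2.N1=(alive,v0) N2.N2=(alive,v0)
Op 3: N2 marks N2=suspect -> (suspect,v1)
Op 4: gossip N2<->N1 -> N2.N0=(suspect,v1) N2.N1=(alive,v0) N2.N2=(suspect,v1) | N1.N0=(suspect,v1) N1.N1=(alive,v0) N1.N2=(suspect,v1)
Op 5: gossip N1<->N2 -> N1.N0=(suspect,v1) N1.N1=(alive,v0) N1.N2=(suspect,v1) | N2.N0=(suspect,v1) N2.N1=(alive,v0) N2.N2=(suspect,v1)
Op 6: gossip N2<->N1 -> N2.N0=(suspect,v1) N2.N1=(alive,v0) N2.N2=(suspect,v1) | N1.N0=(suspect,v1) N1.N1=(alive,v0) N1.N2=(suspect,v1)
Op 7: N1 marks N2=suspect -> (suspect,v2)
Op 8: gossip N1<->N2 -> N1.N0=(suspect,v1) N1.N1=(alive,v0) N1.N2=(suspect,v2) | N2.N0=(suspect,v1) N2.N1=(alive,v0) N2.N2=(suspect,v2)
Op 9: gossip N1<->N0 -> N1.N0=(suspect,v1) N1.N1=(alive,v0) N1.N2=(suspect,v2) | N0.N0=(suspect,v1) N0.N1=(alive,v0) N0.N2=(suspect,v2)

Answer: N0=suspect,1 N1=alive,0 N2=suspect,2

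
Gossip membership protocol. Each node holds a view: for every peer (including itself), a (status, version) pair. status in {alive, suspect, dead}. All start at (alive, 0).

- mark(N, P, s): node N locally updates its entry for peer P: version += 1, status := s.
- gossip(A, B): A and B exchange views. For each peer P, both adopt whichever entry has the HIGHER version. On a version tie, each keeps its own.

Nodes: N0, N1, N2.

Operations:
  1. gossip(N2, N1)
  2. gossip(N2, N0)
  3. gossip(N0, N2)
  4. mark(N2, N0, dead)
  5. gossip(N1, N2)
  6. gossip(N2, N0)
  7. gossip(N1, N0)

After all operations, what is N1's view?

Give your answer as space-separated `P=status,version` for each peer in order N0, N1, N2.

Answer: N0=dead,1 N1=alive,0 N2=alive,0

Derivation:
Op 1: gossip N2<->N1 -> N2.N0=(alive,v0) N2.N1=(alive,v0) N2.N2=(alive,v0) | N1.N0=(alive,v0) N1.N1=(alive,v0) N1.N2=(alive,v0)
Op 2: gossip N2<->N0 -> N2.N0=(alive,v0) N2.N1=(alive,v0) N2.N2=(alive,v0) | N0.N0=(alive,v0) N0.N1=(alive,v0) N0.N2=(alive,v0)
Op 3: gossip N0<->N2 -> N0.N0=(alive,v0) N0.N1=(alive,v0) N0.N2=(alive,v0) | N2.N0=(alive,v0) N2.N1=(alive,v0) N2.N2=(alive,v0)
Op 4: N2 marks N0=dead -> (dead,v1)
Op 5: gossip N1<->N2 -> N1.N0=(dead,v1) N1.N1=(alive,v0) N1.N2=(alive,v0) | N2.N0=(dead,v1) N2.N1=(alive,v0) N2.N2=(alive,v0)
Op 6: gossip N2<->N0 -> N2.N0=(dead,v1) N2.N1=(alive,v0) N2.N2=(alive,v0) | N0.N0=(dead,v1) N0.N1=(alive,v0) N0.N2=(alive,v0)
Op 7: gossip N1<->N0 -> N1.N0=(dead,v1) N1.N1=(alive,v0) N1.N2=(alive,v0) | N0.N0=(dead,v1) N0.N1=(alive,v0) N0.N2=(alive,v0)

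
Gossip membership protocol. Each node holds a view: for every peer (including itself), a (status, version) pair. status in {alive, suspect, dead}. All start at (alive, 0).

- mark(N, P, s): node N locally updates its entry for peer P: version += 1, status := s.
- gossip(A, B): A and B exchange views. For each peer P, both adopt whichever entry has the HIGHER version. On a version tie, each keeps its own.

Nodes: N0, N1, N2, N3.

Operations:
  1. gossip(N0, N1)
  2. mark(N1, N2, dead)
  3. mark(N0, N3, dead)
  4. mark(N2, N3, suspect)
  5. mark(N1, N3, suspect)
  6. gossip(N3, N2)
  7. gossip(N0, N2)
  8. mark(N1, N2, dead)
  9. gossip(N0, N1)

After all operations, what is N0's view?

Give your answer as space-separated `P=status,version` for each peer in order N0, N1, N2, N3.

Answer: N0=alive,0 N1=alive,0 N2=dead,2 N3=dead,1

Derivation:
Op 1: gossip N0<->N1 -> N0.N0=(alive,v0) N0.N1=(alive,v0) N0.N2=(alive,v0) N0.N3=(alive,v0) | N1.N0=(alive,v0) N1.N1=(alive,v0) N1.N2=(alive,v0) N1.N3=(alive,v0)
Op 2: N1 marks N2=dead -> (dead,v1)
Op 3: N0 marks N3=dead -> (dead,v1)
Op 4: N2 marks N3=suspect -> (suspect,v1)
Op 5: N1 marks N3=suspect -> (suspect,v1)
Op 6: gossip N3<->N2 -> N3.N0=(alive,v0) N3.N1=(alive,v0) N3.N2=(alive,v0) N3.N3=(suspect,v1) | N2.N0=(alive,v0) N2.N1=(alive,v0) N2.N2=(alive,v0) N2.N3=(suspect,v1)
Op 7: gossip N0<->N2 -> N0.N0=(alive,v0) N0.N1=(alive,v0) N0.N2=(alive,v0) N0.N3=(dead,v1) | N2.N0=(alive,v0) N2.N1=(alive,v0) N2.N2=(alive,v0) N2.N3=(suspect,v1)
Op 8: N1 marks N2=dead -> (dead,v2)
Op 9: gossip N0<->N1 -> N0.N0=(alive,v0) N0.N1=(alive,v0) N0.N2=(dead,v2) N0.N3=(dead,v1) | N1.N0=(alive,v0) N1.N1=(alive,v0) N1.N2=(dead,v2) N1.N3=(suspect,v1)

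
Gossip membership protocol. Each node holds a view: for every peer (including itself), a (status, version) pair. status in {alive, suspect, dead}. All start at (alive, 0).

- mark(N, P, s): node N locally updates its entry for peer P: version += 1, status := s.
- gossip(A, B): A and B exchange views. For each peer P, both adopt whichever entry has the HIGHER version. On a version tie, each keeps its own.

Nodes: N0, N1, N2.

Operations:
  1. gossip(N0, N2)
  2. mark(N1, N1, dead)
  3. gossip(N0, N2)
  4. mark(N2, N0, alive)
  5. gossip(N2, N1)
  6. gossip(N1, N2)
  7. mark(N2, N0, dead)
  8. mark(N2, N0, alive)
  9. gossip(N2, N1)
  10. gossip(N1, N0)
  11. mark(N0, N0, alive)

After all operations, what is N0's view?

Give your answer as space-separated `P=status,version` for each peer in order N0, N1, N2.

Answer: N0=alive,4 N1=dead,1 N2=alive,0

Derivation:
Op 1: gossip N0<->N2 -> N0.N0=(alive,v0) N0.N1=(alive,v0) N0.N2=(alive,v0) | N2.N0=(alive,v0) N2.N1=(alive,v0) N2.N2=(alive,v0)
Op 2: N1 marks N1=dead -> (dead,v1)
Op 3: gossip N0<->N2 -> N0.N0=(alive,v0) N0.N1=(alive,v0) N0.N2=(alive,v0) | N2.N0=(alive,v0) N2.N1=(alive,v0) N2.N2=(alive,v0)
Op 4: N2 marks N0=alive -> (alive,v1)
Op 5: gossip N2<->N1 -> N2.N0=(alive,v1) N2.N1=(dead,v1) N2.N2=(alive,v0) | N1.N0=(alive,v1) N1.N1=(dead,v1) N1.N2=(alive,v0)
Op 6: gossip N1<->N2 -> N1.N0=(alive,v1) N1.N1=(dead,v1) N1.N2=(alive,v0) | N2.N0=(alive,v1) N2.N1=(dead,v1) N2.N2=(alive,v0)
Op 7: N2 marks N0=dead -> (dead,v2)
Op 8: N2 marks N0=alive -> (alive,v3)
Op 9: gossip N2<->N1 -> N2.N0=(alive,v3) N2.N1=(dead,v1) N2.N2=(alive,v0) | N1.N0=(alive,v3) N1.N1=(dead,v1) N1.N2=(alive,v0)
Op 10: gossip N1<->N0 -> N1.N0=(alive,v3) N1.N1=(dead,v1) N1.N2=(alive,v0) | N0.N0=(alive,v3) N0.N1=(dead,v1) N0.N2=(alive,v0)
Op 11: N0 marks N0=alive -> (alive,v4)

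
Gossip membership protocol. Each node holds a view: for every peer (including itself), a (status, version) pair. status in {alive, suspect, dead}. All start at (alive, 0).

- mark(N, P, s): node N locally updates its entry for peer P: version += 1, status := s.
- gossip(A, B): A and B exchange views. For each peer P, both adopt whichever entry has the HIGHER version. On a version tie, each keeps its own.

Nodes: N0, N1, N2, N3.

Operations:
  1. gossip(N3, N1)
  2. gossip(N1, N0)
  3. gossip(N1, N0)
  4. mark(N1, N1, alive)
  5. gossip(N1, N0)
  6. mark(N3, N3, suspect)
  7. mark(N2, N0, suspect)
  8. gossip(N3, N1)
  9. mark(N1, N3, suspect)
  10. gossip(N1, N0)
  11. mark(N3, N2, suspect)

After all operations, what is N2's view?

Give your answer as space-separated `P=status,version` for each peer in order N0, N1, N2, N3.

Answer: N0=suspect,1 N1=alive,0 N2=alive,0 N3=alive,0

Derivation:
Op 1: gossip N3<->N1 -> N3.N0=(alive,v0) N3.N1=(alive,v0) N3.N2=(alive,v0) N3.N3=(alive,v0) | N1.N0=(alive,v0) N1.N1=(alive,v0) N1.N2=(alive,v0) N1.N3=(alive,v0)
Op 2: gossip N1<->N0 -> N1.N0=(alive,v0) N1.N1=(alive,v0) N1.N2=(alive,v0) N1.N3=(alive,v0) | N0.N0=(alive,v0) N0.N1=(alive,v0) N0.N2=(alive,v0) N0.N3=(alive,v0)
Op 3: gossip N1<->N0 -> N1.N0=(alive,v0) N1.N1=(alive,v0) N1.N2=(alive,v0) N1.N3=(alive,v0) | N0.N0=(alive,v0) N0.N1=(alive,v0) N0.N2=(alive,v0) N0.N3=(alive,v0)
Op 4: N1 marks N1=alive -> (alive,v1)
Op 5: gossip N1<->N0 -> N1.N0=(alive,v0) N1.N1=(alive,v1) N1.N2=(alive,v0) N1.N3=(alive,v0) | N0.N0=(alive,v0) N0.N1=(alive,v1) N0.N2=(alive,v0) N0.N3=(alive,v0)
Op 6: N3 marks N3=suspect -> (suspect,v1)
Op 7: N2 marks N0=suspect -> (suspect,v1)
Op 8: gossip N3<->N1 -> N3.N0=(alive,v0) N3.N1=(alive,v1) N3.N2=(alive,v0) N3.N3=(suspect,v1) | N1.N0=(alive,v0) N1.N1=(alive,v1) N1.N2=(alive,v0) N1.N3=(suspect,v1)
Op 9: N1 marks N3=suspect -> (suspect,v2)
Op 10: gossip N1<->N0 -> N1.N0=(alive,v0) N1.N1=(alive,v1) N1.N2=(alive,v0) N1.N3=(suspect,v2) | N0.N0=(alive,v0) N0.N1=(alive,v1) N0.N2=(alive,v0) N0.N3=(suspect,v2)
Op 11: N3 marks N2=suspect -> (suspect,v1)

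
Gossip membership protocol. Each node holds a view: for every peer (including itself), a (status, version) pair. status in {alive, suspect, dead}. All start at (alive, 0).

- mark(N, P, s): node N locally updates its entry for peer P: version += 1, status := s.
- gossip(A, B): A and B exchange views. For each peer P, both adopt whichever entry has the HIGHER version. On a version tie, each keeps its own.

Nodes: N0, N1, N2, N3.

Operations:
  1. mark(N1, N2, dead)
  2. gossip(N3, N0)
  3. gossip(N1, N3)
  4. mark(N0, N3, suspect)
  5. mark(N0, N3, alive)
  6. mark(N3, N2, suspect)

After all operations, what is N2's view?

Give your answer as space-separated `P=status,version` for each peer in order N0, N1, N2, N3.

Op 1: N1 marks N2=dead -> (dead,v1)
Op 2: gossip N3<->N0 -> N3.N0=(alive,v0) N3.N1=(alive,v0) N3.N2=(alive,v0) N3.N3=(alive,v0) | N0.N0=(alive,v0) N0.N1=(alive,v0) N0.N2=(alive,v0) N0.N3=(alive,v0)
Op 3: gossip N1<->N3 -> N1.N0=(alive,v0) N1.N1=(alive,v0) N1.N2=(dead,v1) N1.N3=(alive,v0) | N3.N0=(alive,v0) N3.N1=(alive,v0) N3.N2=(dead,v1) N3.N3=(alive,v0)
Op 4: N0 marks N3=suspect -> (suspect,v1)
Op 5: N0 marks N3=alive -> (alive,v2)
Op 6: N3 marks N2=suspect -> (suspect,v2)

Answer: N0=alive,0 N1=alive,0 N2=alive,0 N3=alive,0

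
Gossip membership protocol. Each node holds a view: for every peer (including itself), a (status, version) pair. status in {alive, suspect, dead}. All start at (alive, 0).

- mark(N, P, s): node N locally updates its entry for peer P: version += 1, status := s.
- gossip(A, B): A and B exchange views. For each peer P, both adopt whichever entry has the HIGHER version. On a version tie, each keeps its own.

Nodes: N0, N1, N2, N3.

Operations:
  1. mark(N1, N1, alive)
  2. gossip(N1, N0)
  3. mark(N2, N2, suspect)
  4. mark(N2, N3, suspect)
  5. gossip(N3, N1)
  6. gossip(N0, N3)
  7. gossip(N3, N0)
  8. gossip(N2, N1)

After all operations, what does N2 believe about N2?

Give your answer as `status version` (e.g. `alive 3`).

Op 1: N1 marks N1=alive -> (alive,v1)
Op 2: gossip N1<->N0 -> N1.N0=(alive,v0) N1.N1=(alive,v1) N1.N2=(alive,v0) N1.N3=(alive,v0) | N0.N0=(alive,v0) N0.N1=(alive,v1) N0.N2=(alive,v0) N0.N3=(alive,v0)
Op 3: N2 marks N2=suspect -> (suspect,v1)
Op 4: N2 marks N3=suspect -> (suspect,v1)
Op 5: gossip N3<->N1 -> N3.N0=(alive,v0) N3.N1=(alive,v1) N3.N2=(alive,v0) N3.N3=(alive,v0) | N1.N0=(alive,v0) N1.N1=(alive,v1) N1.N2=(alive,v0) N1.N3=(alive,v0)
Op 6: gossip N0<->N3 -> N0.N0=(alive,v0) N0.N1=(alive,v1) N0.N2=(alive,v0) N0.N3=(alive,v0) | N3.N0=(alive,v0) N3.N1=(alive,v1) N3.N2=(alive,v0) N3.N3=(alive,v0)
Op 7: gossip N3<->N0 -> N3.N0=(alive,v0) N3.N1=(alive,v1) N3.N2=(alive,v0) N3.N3=(alive,v0) | N0.N0=(alive,v0) N0.N1=(alive,v1) N0.N2=(alive,v0) N0.N3=(alive,v0)
Op 8: gossip N2<->N1 -> N2.N0=(alive,v0) N2.N1=(alive,v1) N2.N2=(suspect,v1) N2.N3=(suspect,v1) | N1.N0=(alive,v0) N1.N1=(alive,v1) N1.N2=(suspect,v1) N1.N3=(suspect,v1)

Answer: suspect 1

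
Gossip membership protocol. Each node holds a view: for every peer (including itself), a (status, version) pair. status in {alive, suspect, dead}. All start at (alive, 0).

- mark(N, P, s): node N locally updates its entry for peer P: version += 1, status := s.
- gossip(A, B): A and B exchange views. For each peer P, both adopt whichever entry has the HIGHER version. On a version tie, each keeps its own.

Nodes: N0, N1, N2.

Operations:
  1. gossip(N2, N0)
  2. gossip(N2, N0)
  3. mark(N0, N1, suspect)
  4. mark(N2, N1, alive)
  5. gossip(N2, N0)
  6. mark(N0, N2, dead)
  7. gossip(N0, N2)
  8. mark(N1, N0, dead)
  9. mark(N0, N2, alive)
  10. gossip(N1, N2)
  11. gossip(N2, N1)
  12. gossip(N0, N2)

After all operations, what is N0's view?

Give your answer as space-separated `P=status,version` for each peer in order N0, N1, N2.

Answer: N0=dead,1 N1=suspect,1 N2=alive,2

Derivation:
Op 1: gossip N2<->N0 -> N2.N0=(alive,v0) N2.N1=(alive,v0) N2.N2=(alive,v0) | N0.N0=(alive,v0) N0.N1=(alive,v0) N0.N2=(alive,v0)
Op 2: gossip N2<->N0 -> N2.N0=(alive,v0) N2.N1=(alive,v0) N2.N2=(alive,v0) | N0.N0=(alive,v0) N0.N1=(alive,v0) N0.N2=(alive,v0)
Op 3: N0 marks N1=suspect -> (suspect,v1)
Op 4: N2 marks N1=alive -> (alive,v1)
Op 5: gossip N2<->N0 -> N2.N0=(alive,v0) N2.N1=(alive,v1) N2.N2=(alive,v0) | N0.N0=(alive,v0) N0.N1=(suspect,v1) N0.N2=(alive,v0)
Op 6: N0 marks N2=dead -> (dead,v1)
Op 7: gossip N0<->N2 -> N0.N0=(alive,v0) N0.N1=(suspect,v1) N0.N2=(dead,v1) | N2.N0=(alive,v0) N2.N1=(alive,v1) N2.N2=(dead,v1)
Op 8: N1 marks N0=dead -> (dead,v1)
Op 9: N0 marks N2=alive -> (alive,v2)
Op 10: gossip N1<->N2 -> N1.N0=(dead,v1) N1.N1=(alive,v1) N1.N2=(dead,v1) | N2.N0=(dead,v1) N2.N1=(alive,v1) N2.N2=(dead,v1)
Op 11: gossip N2<->N1 -> N2.N0=(dead,v1) N2.N1=(alive,v1) N2.N2=(dead,v1) | N1.N0=(dead,v1) N1.N1=(alive,v1) N1.N2=(dead,v1)
Op 12: gossip N0<->N2 -> N0.N0=(dead,v1) N0.N1=(suspect,v1) N0.N2=(alive,v2) | N2.N0=(dead,v1) N2.N1=(alive,v1) N2.N2=(alive,v2)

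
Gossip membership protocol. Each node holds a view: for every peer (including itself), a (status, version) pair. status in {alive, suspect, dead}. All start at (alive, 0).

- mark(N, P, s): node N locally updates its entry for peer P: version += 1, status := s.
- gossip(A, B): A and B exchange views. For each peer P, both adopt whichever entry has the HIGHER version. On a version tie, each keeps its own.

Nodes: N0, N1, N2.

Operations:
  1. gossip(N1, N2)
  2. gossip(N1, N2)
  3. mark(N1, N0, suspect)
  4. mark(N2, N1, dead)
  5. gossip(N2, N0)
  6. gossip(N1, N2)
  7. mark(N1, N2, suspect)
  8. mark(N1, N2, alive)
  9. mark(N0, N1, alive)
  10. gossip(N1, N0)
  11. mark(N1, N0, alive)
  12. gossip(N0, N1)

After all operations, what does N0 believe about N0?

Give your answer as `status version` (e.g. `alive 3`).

Op 1: gossip N1<->N2 -> N1.N0=(alive,v0) N1.N1=(alive,v0) N1.N2=(alive,v0) | N2.N0=(alive,v0) N2.N1=(alive,v0) N2.N2=(alive,v0)
Op 2: gossip N1<->N2 -> N1.N0=(alive,v0) N1.N1=(alive,v0) N1.N2=(alive,v0) | N2.N0=(alive,v0) N2.N1=(alive,v0) N2.N2=(alive,v0)
Op 3: N1 marks N0=suspect -> (suspect,v1)
Op 4: N2 marks N1=dead -> (dead,v1)
Op 5: gossip N2<->N0 -> N2.N0=(alive,v0) N2.N1=(dead,v1) N2.N2=(alive,v0) | N0.N0=(alive,v0) N0.N1=(dead,v1) N0.N2=(alive,v0)
Op 6: gossip N1<->N2 -> N1.N0=(suspect,v1) N1.N1=(dead,v1) N1.N2=(alive,v0) | N2.N0=(suspect,v1) N2.N1=(dead,v1) N2.N2=(alive,v0)
Op 7: N1 marks N2=suspect -> (suspect,v1)
Op 8: N1 marks N2=alive -> (alive,v2)
Op 9: N0 marks N1=alive -> (alive,v2)
Op 10: gossip N1<->N0 -> N1.N0=(suspect,v1) N1.N1=(alive,v2) N1.N2=(alive,v2) | N0.N0=(suspect,v1) N0.N1=(alive,v2) N0.N2=(alive,v2)
Op 11: N1 marks N0=alive -> (alive,v2)
Op 12: gossip N0<->N1 -> N0.N0=(alive,v2) N0.N1=(alive,v2) N0.N2=(alive,v2) | N1.N0=(alive,v2) N1.N1=(alive,v2) N1.N2=(alive,v2)

Answer: alive 2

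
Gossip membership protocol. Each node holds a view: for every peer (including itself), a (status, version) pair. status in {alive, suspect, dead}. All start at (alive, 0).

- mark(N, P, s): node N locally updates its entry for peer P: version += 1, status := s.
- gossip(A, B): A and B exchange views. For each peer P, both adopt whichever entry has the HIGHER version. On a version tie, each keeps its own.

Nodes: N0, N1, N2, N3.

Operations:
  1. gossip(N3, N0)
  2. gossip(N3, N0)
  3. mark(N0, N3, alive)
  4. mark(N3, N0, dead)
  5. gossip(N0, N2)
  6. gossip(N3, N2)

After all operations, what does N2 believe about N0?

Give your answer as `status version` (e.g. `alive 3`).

Op 1: gossip N3<->N0 -> N3.N0=(alive,v0) N3.N1=(alive,v0) N3.N2=(alive,v0) N3.N3=(alive,v0) | N0.N0=(alive,v0) N0.N1=(alive,v0) N0.N2=(alive,v0) N0.N3=(alive,v0)
Op 2: gossip N3<->N0 -> N3.N0=(alive,v0) N3.N1=(alive,v0) N3.N2=(alive,v0) N3.N3=(alive,v0) | N0.N0=(alive,v0) N0.N1=(alive,v0) N0.N2=(alive,v0) N0.N3=(alive,v0)
Op 3: N0 marks N3=alive -> (alive,v1)
Op 4: N3 marks N0=dead -> (dead,v1)
Op 5: gossip N0<->N2 -> N0.N0=(alive,v0) N0.N1=(alive,v0) N0.N2=(alive,v0) N0.N3=(alive,v1) | N2.N0=(alive,v0) N2.N1=(alive,v0) N2.N2=(alive,v0) N2.N3=(alive,v1)
Op 6: gossip N3<->N2 -> N3.N0=(dead,v1) N3.N1=(alive,v0) N3.N2=(alive,v0) N3.N3=(alive,v1) | N2.N0=(dead,v1) N2.N1=(alive,v0) N2.N2=(alive,v0) N2.N3=(alive,v1)

Answer: dead 1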